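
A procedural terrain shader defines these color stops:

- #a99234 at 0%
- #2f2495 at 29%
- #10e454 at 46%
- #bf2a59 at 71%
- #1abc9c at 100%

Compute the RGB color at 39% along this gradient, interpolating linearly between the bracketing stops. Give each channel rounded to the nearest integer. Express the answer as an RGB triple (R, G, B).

(29, 149, 111)

39% lies between the 29% and 46% stops, so the local fraction is t = (39 − 29)/(46 − 29) = 10/17 ≈ 0.5882.
#2f2495 → (47, 36, 149); #10e454 → (16, 228, 84).
R = 47 + 0.5882 × (16 − 47) = 28.766 → 29
G = 36 + 0.5882 × (228 − 36) = 148.934 → 149
B = 149 + 0.5882 × (84 − 149) = 110.767 → 111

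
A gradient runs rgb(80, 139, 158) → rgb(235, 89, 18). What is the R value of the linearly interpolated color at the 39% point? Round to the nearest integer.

140

R = 80 + 0.39 × (235 − 80) = 140.45 → 140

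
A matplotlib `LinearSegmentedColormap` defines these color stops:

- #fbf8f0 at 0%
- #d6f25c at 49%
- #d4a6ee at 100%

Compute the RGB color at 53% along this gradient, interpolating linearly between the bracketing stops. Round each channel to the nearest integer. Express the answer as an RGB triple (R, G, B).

(214, 236, 103)

53% lies between the 49% and 100% stops, so the local fraction is t = (53 − 49)/(100 − 49) = 4/51 ≈ 0.0784.
#d6f25c → (214, 242, 92); #d4a6ee → (212, 166, 238).
R = 214 + 0.0784 × (212 − 214) = 213.843 → 214
G = 242 + 0.0784 × (166 − 242) = 236.042 → 236
B = 92 + 0.0784 × (238 − 92) = 103.446 → 103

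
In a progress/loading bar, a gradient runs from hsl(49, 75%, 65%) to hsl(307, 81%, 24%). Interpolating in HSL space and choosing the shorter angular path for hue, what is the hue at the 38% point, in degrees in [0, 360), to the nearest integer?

Hue: 307 − 49 = 258°, but |258| > 180 so the shorter arc goes the other way: Δh = 258 − 360 = -102°.
H = 49 + 0.38 × (-102) = 10.24 → 10°

10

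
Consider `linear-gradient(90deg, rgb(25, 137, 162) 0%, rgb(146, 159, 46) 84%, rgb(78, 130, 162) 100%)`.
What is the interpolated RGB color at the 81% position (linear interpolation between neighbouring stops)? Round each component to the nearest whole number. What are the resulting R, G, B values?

(142, 158, 50)

81% lies between the 0% and 84% stops, so the local fraction is t = (81 − 0)/(84 − 0) = 81/84 ≈ 0.9643.
R = 25 + 0.9643 × (146 − 25) = 141.68 → 142
G = 137 + 0.9643 × (159 − 137) = 158.215 → 158
B = 162 + 0.9643 × (46 − 162) = 50.141 → 50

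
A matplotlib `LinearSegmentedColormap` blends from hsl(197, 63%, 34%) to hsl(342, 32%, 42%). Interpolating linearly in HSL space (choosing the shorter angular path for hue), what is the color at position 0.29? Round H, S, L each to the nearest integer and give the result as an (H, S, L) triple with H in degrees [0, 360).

(239, 54, 36)

Hue arc: Δh = 342 − 197 = 145° (|Δh| ≤ 180, already the shorter path).
H = 197 + 0.29 × (145) = 239.05 → 239°
S = 63 + 0.29 × (32 − 63) = 54.01 → 54%
L = 34 + 0.29 × (42 − 34) = 36.32 → 36%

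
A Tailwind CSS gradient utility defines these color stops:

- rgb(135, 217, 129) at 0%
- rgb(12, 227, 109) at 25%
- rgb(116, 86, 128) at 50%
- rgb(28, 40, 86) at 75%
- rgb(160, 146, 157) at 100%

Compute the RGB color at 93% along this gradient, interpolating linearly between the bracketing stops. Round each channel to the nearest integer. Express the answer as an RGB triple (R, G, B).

93% lies between the 75% and 100% stops, so the local fraction is t = (93 − 75)/(100 − 75) = 18/25 ≈ 0.72.
R = 28 + 0.72 × (160 − 28) = 123.04 → 123
G = 40 + 0.72 × (146 − 40) = 116.32 → 116
B = 86 + 0.72 × (157 − 86) = 137.12 → 137

(123, 116, 137)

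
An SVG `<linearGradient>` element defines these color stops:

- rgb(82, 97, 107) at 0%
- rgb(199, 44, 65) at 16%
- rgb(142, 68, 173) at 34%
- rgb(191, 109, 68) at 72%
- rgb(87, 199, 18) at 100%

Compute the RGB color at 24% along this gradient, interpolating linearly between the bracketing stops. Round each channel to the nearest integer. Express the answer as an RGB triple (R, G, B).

(174, 55, 113)

24% lies between the 16% and 34% stops, so the local fraction is t = (24 − 16)/(34 − 16) = 8/18 ≈ 0.4444.
R = 199 + 0.4444 × (142 − 199) = 173.669 → 174
G = 44 + 0.4444 × (68 − 44) = 54.666 → 55
B = 65 + 0.4444 × (173 − 65) = 112.995 → 113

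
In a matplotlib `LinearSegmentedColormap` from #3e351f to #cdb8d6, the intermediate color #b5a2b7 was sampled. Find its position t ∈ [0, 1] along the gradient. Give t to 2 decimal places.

0.83

Invert the lerp on the B channel (largest span, 183): t = (183 − 31) / (214 − 31) = 152/183 = 0.8306.
Check on R: (181 − 62)/(205 − 62) = 0.8322 ✓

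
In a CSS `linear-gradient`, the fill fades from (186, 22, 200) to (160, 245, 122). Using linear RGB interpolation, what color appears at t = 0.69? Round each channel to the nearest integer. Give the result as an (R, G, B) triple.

(168, 176, 146)

R = 186 + 0.69 × (160 − 186) = 186 + 0.69 × -26 = 168.06 → 168
G = 22 + 0.69 × (245 − 22) = 22 + 0.69 × 223 = 175.87 → 176
B = 200 + 0.69 × (122 − 200) = 200 + 0.69 × -78 = 146.18 → 146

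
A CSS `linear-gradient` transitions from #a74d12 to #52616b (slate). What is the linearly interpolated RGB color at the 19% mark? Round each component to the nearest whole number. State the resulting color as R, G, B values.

#a74d12 → (167, 77, 18); #52616b → (82, 97, 107).
19% corresponds to t = 0.19.
R = 167 + 0.19 × (82 − 167) = 167 + 0.19 × -85 = 150.85 → 151
G = 77 + 0.19 × (97 − 77) = 77 + 0.19 × 20 = 80.8 → 81
B = 18 + 0.19 × (107 − 18) = 18 + 0.19 × 89 = 34.91 → 35
So the blended color is (151, 81, 35), about #975123.

(151, 81, 35)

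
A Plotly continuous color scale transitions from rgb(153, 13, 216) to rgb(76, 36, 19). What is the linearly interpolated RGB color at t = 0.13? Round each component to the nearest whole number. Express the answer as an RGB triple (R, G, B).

R = 153 + 0.13 × (76 − 153) = 153 + 0.13 × -77 = 142.99 → 143
G = 13 + 0.13 × (36 − 13) = 13 + 0.13 × 23 = 15.99 → 16
B = 216 + 0.13 × (19 − 216) = 216 + 0.13 × -197 = 190.39 → 190

(143, 16, 190)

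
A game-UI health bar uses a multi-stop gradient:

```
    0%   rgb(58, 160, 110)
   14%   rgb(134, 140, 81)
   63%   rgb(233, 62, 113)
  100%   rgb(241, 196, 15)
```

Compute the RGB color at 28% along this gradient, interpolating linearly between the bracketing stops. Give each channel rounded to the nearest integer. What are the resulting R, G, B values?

(162, 118, 90)

28% lies between the 14% and 63% stops, so the local fraction is t = (28 − 14)/(63 − 14) = 14/49 ≈ 0.2857.
R = 134 + 0.2857 × (233 − 134) = 162.284 → 162
G = 140 + 0.2857 × (62 − 140) = 117.715 → 118
B = 81 + 0.2857 × (113 − 81) = 90.142 → 90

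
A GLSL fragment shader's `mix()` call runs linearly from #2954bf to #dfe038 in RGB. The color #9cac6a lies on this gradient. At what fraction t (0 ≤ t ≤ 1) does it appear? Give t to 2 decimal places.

Invert the lerp on the R channel (largest span, 182): t = (156 − 41) / (223 − 41) = 115/182 = 0.63187.
Check on G: (172 − 84)/(224 − 84) = 0.6286 ✓

0.63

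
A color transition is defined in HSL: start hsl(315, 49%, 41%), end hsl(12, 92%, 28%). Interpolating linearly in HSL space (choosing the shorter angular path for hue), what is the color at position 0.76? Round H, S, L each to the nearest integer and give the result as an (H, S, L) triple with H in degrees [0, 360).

Hue: 12 − 315 = -303°, but |-303| > 180 so the shorter arc goes the other way: Δh = -303 + 360 = 57°.
H = 315 + 0.76 × (57) = 358.32 → 358°
S = 49 + 0.76 × (92 − 49) = 81.68 → 82%
L = 41 + 0.76 × (28 − 41) = 31.12 → 31%

(358, 82, 31)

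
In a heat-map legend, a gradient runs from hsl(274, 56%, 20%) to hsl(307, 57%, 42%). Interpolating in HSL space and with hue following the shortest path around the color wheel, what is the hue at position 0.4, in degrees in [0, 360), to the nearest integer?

Hue arc: Δh = 307 − 274 = 33° (|Δh| ≤ 180, already the shorter path).
H = 274 + 0.4 × (33) = 287.2 → 287°

287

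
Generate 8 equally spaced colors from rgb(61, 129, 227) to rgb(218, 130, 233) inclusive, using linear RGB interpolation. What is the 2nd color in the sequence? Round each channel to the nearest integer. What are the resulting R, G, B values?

With 8 swatches and endpoints inclusive, swatch 2 sits at t = (2 − 1)/(8 − 1) = 1/7 ≈ 0.1429.
R = 61 + 0.1429 × (218 − 61) = 83.435 → 83
G = 129 + 0.1429 × (130 − 129) = 129.143 → 129
B = 227 + 0.1429 × (233 − 227) = 227.857 → 228

(83, 129, 228)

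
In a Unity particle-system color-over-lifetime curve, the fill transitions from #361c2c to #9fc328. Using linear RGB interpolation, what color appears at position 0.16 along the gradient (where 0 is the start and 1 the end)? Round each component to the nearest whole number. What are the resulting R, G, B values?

(71, 55, 43)

#361c2c → (54, 28, 44); #9fc328 → (159, 195, 40).
R = 54 + 0.16 × (159 − 54) = 54 + 0.16 × 105 = 70.8 → 71
G = 28 + 0.16 × (195 − 28) = 28 + 0.16 × 167 = 54.72 → 55
B = 44 + 0.16 × (40 − 44) = 44 + 0.16 × -4 = 43.36 → 43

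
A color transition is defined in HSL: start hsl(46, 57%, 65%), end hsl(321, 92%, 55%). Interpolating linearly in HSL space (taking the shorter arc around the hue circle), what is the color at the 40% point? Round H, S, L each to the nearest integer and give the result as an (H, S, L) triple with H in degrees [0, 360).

(12, 71, 61)

Hue: 321 − 46 = 275°, but |275| > 180 so the shorter arc goes the other way: Δh = 275 − 360 = -85°.
H = 46 + 0.4 × (-85) = 12 → 12°
S = 57 + 0.4 × (92 − 57) = 71 → 71%
L = 65 + 0.4 × (55 − 65) = 61 → 61%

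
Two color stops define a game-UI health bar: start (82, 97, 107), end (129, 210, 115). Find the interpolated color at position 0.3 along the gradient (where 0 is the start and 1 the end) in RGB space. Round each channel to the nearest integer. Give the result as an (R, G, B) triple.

(96, 131, 109)

R = 82 + 0.3 × (129 − 82) = 82 + 0.3 × 47 = 96.1 → 96
G = 97 + 0.3 × (210 − 97) = 97 + 0.3 × 113 = 130.9 → 131
B = 107 + 0.3 × (115 − 107) = 107 + 0.3 × 8 = 109.4 → 109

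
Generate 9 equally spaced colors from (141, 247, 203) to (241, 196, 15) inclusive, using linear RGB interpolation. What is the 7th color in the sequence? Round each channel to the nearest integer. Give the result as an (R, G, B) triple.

With 9 swatches and endpoints inclusive, swatch 7 sits at t = (7 − 1)/(9 − 1) = 6/8 ≈ 0.75.
R = 141 + 0.75 × (241 − 141) = 216 → 216
G = 247 + 0.75 × (196 − 247) = 208.75 → 209
B = 203 + 0.75 × (15 − 203) = 62 → 62

(216, 209, 62)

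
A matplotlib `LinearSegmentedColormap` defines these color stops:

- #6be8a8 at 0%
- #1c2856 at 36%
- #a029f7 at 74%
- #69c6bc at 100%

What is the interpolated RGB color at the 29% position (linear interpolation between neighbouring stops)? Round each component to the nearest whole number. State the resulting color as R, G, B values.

29% lies between the 0% and 36% stops, so the local fraction is t = (29 − 0)/(36 − 0) = 29/36 ≈ 0.8056.
#6be8a8 → (107, 232, 168); #1c2856 → (28, 40, 86).
R = 107 + 0.8056 × (28 − 107) = 43.358 → 43
G = 232 + 0.8056 × (40 − 232) = 77.325 → 77
B = 168 + 0.8056 × (86 − 168) = 101.941 → 102

(43, 77, 102)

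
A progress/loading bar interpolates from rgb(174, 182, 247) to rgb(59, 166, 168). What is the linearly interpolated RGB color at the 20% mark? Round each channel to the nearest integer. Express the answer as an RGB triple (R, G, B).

20% corresponds to t = 0.2.
R = 174 + 0.2 × (59 − 174) = 174 + 0.2 × -115 = 151 → 151
G = 182 + 0.2 × (166 − 182) = 182 + 0.2 × -16 = 178.8 → 179
B = 247 + 0.2 × (168 − 247) = 247 + 0.2 × -79 = 231.2 → 231

(151, 179, 231)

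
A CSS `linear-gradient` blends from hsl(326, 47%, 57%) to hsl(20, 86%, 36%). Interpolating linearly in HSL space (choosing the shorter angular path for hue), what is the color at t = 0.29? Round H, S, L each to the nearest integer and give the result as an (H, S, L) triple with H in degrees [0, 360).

Hue: 20 − 326 = -306°, but |-306| > 180 so the shorter arc goes the other way: Δh = -306 + 360 = 54°.
H = 326 + 0.29 × (54) = 341.66 → 342°
S = 47 + 0.29 × (86 − 47) = 58.31 → 58%
L = 57 + 0.29 × (36 − 57) = 50.91 → 51%

(342, 58, 51)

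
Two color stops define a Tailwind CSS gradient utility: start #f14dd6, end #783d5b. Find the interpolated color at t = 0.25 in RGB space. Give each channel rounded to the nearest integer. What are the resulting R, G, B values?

#f14dd6 → (241, 77, 214); #783d5b → (120, 61, 91).
R = 241 + 0.25 × (120 − 241) = 241 + 0.25 × -121 = 210.75 → 211
G = 77 + 0.25 × (61 − 77) = 77 + 0.25 × -16 = 73 → 73
B = 214 + 0.25 × (91 − 214) = 214 + 0.25 × -123 = 183.25 → 183

(211, 73, 183)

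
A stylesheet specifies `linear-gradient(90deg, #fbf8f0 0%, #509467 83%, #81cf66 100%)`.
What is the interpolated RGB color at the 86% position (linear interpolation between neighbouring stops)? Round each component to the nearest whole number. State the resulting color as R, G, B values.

86% lies between the 83% and 100% stops, so the local fraction is t = (86 − 83)/(100 − 83) = 3/17 ≈ 0.1765.
#509467 → (80, 148, 103); #81cf66 → (129, 207, 102).
R = 80 + 0.1765 × (129 − 80) = 88.648 → 89
G = 148 + 0.1765 × (207 − 148) = 158.413 → 158
B = 103 + 0.1765 × (102 − 103) = 102.823 → 103

(89, 158, 103)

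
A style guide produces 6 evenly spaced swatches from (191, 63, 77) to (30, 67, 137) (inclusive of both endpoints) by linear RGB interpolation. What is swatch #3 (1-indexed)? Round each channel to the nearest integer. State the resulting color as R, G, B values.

(127, 65, 101)

With 6 swatches and endpoints inclusive, swatch 3 sits at t = (3 − 1)/(6 − 1) = 2/5 ≈ 0.4.
R = 191 + 0.4 × (30 − 191) = 126.6 → 127
G = 63 + 0.4 × (67 − 63) = 64.6 → 65
B = 77 + 0.4 × (137 − 77) = 101 → 101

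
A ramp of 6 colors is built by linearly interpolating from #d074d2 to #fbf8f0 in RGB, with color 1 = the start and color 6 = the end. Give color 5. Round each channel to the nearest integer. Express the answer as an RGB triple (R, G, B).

With 6 swatches and endpoints inclusive, swatch 5 sits at t = (5 − 1)/(6 − 1) = 4/5 ≈ 0.8.
#d074d2 → (208, 116, 210); #fbf8f0 → (251, 248, 240).
R = 208 + 0.8 × (251 − 208) = 242.4 → 242
G = 116 + 0.8 × (248 − 116) = 221.6 → 222
B = 210 + 0.8 × (240 − 210) = 234 → 234

(242, 222, 234)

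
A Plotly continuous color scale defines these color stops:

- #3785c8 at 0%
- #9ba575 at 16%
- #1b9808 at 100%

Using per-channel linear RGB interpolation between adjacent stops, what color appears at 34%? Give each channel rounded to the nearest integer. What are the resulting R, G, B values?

34% lies between the 16% and 100% stops, so the local fraction is t = (34 − 16)/(100 − 16) = 18/84 ≈ 0.2143.
#9ba575 → (155, 165, 117); #1b9808 → (27, 152, 8).
R = 155 + 0.2143 × (27 − 155) = 127.57 → 128
G = 165 + 0.2143 × (152 − 165) = 162.214 → 162
B = 117 + 0.2143 × (8 − 117) = 93.641 → 94

(128, 162, 94)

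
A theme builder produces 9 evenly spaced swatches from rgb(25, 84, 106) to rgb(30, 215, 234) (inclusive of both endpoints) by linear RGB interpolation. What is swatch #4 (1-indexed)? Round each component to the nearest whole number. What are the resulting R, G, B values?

With 9 swatches and endpoints inclusive, swatch 4 sits at t = (4 − 1)/(9 − 1) = 3/8 ≈ 0.375.
R = 25 + 0.375 × (30 − 25) = 26.875 → 27
G = 84 + 0.375 × (215 − 84) = 133.125 → 133
B = 106 + 0.375 × (234 − 106) = 154 → 154

(27, 133, 154)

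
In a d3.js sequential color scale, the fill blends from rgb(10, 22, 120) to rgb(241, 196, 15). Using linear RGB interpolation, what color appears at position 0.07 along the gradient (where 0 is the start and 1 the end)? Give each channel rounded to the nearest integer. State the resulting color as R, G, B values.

R = 10 + 0.07 × (241 − 10) = 10 + 0.07 × 231 = 26.17 → 26
G = 22 + 0.07 × (196 − 22) = 22 + 0.07 × 174 = 34.18 → 34
B = 120 + 0.07 × (15 − 120) = 120 + 0.07 × -105 = 112.65 → 113

(26, 34, 113)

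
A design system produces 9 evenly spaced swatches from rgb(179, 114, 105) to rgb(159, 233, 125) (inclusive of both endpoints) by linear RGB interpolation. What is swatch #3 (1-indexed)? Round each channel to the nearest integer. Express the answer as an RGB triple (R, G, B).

With 9 swatches and endpoints inclusive, swatch 3 sits at t = (3 − 1)/(9 − 1) = 2/8 ≈ 0.25.
R = 179 + 0.25 × (159 − 179) = 174 → 174
G = 114 + 0.25 × (233 − 114) = 143.75 → 144
B = 105 + 0.25 × (125 − 105) = 110 → 110

(174, 144, 110)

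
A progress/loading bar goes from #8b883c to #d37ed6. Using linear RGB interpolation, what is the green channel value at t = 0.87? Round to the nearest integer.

127

G₁ = 136 (from #8b883c), G₂ = 126 (from #d37ed6).
G = 136 + 0.87 × (126 − 136) = 127.3 → 127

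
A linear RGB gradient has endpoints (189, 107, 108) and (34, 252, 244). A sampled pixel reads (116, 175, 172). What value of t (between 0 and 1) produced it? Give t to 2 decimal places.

Invert the lerp on the R channel (largest span, 155): t = (116 − 189) / (34 − 189) = -73/-155 = 0.47097.
Check on G: (175 − 107)/(252 − 107) = 0.469 ✓

0.47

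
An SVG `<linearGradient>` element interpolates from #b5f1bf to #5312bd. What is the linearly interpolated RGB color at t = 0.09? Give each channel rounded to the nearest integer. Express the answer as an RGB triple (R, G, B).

#b5f1bf → (181, 241, 191); #5312bd → (83, 18, 189).
R = 181 + 0.09 × (83 − 181) = 181 + 0.09 × -98 = 172.18 → 172
G = 241 + 0.09 × (18 − 241) = 241 + 0.09 × -223 = 220.93 → 221
B = 191 + 0.09 × (189 − 191) = 191 + 0.09 × -2 = 190.82 → 191

(172, 221, 191)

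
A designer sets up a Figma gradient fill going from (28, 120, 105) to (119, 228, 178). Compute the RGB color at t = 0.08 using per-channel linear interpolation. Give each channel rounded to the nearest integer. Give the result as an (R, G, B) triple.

(35, 129, 111)

R = 28 + 0.08 × (119 − 28) = 28 + 0.08 × 91 = 35.28 → 35
G = 120 + 0.08 × (228 − 120) = 120 + 0.08 × 108 = 128.64 → 129
B = 105 + 0.08 × (178 − 105) = 105 + 0.08 × 73 = 110.84 → 111
So the blended color is (35, 129, 111), about #23816f.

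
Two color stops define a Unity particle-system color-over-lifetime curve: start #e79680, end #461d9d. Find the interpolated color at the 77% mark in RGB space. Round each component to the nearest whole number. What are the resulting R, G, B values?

#e79680 → (231, 150, 128); #461d9d → (70, 29, 157).
77% corresponds to t = 0.77.
R = 231 + 0.77 × (70 − 231) = 231 + 0.77 × -161 = 107.03 → 107
G = 150 + 0.77 × (29 − 150) = 150 + 0.77 × -121 = 56.83 → 57
B = 128 + 0.77 × (157 − 128) = 128 + 0.77 × 29 = 150.33 → 150

(107, 57, 150)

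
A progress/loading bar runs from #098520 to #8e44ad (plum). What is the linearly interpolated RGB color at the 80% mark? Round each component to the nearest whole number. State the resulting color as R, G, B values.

(115, 81, 145)

#098520 → (9, 133, 32); #8e44ad → (142, 68, 173).
80% corresponds to t = 0.8.
R = 9 + 0.8 × (142 − 9) = 9 + 0.8 × 133 = 115.4 → 115
G = 133 + 0.8 × (68 − 133) = 133 + 0.8 × -65 = 81 → 81
B = 32 + 0.8 × (173 − 32) = 32 + 0.8 × 141 = 144.8 → 145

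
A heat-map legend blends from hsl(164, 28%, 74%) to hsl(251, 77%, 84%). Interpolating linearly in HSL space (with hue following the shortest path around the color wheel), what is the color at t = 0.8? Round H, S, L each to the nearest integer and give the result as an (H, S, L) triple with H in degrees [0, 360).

(234, 67, 82)

Hue arc: Δh = 251 − 164 = 87° (|Δh| ≤ 180, already the shorter path).
H = 164 + 0.8 × (87) = 233.6 → 234°
S = 28 + 0.8 × (77 − 28) = 67.2 → 67%
L = 74 + 0.8 × (84 − 74) = 82 → 82%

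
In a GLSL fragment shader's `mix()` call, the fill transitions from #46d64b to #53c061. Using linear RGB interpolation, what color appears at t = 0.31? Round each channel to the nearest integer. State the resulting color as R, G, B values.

#46d64b → (70, 214, 75); #53c061 → (83, 192, 97).
R = 70 + 0.31 × (83 − 70) = 70 + 0.31 × 13 = 74.03 → 74
G = 214 + 0.31 × (192 − 214) = 214 + 0.31 × -22 = 207.18 → 207
B = 75 + 0.31 × (97 − 75) = 75 + 0.31 × 22 = 81.82 → 82
So the blended color is (74, 207, 82), about #4acf52.

(74, 207, 82)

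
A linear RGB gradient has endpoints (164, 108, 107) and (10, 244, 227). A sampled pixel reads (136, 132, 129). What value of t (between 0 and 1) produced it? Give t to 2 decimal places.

0.18

Invert the lerp on the R channel (largest span, 154): t = (136 − 164) / (10 − 164) = -28/-154 = 0.18182.
Check on G: (132 − 108)/(244 − 108) = 0.1765 ✓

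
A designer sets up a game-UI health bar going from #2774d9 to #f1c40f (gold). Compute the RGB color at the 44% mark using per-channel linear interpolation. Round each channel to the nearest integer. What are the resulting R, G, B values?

(128, 151, 128)

#2774d9 → (39, 116, 217); #f1c40f → (241, 196, 15).
44% corresponds to t = 0.44.
R = 39 + 0.44 × (241 − 39) = 39 + 0.44 × 202 = 127.88 → 128
G = 116 + 0.44 × (196 − 116) = 116 + 0.44 × 80 = 151.2 → 151
B = 217 + 0.44 × (15 − 217) = 217 + 0.44 × -202 = 128.12 → 128
So the blended color is (128, 151, 128), about #809780.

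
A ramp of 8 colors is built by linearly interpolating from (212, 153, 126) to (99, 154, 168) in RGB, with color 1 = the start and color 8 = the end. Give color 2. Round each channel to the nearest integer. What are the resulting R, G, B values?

With 8 swatches and endpoints inclusive, swatch 2 sits at t = (2 − 1)/(8 − 1) = 1/7 ≈ 0.1429.
R = 212 + 0.1429 × (99 − 212) = 195.852 → 196
G = 153 + 0.1429 × (154 − 153) = 153.143 → 153
B = 126 + 0.1429 × (168 − 126) = 132.002 → 132

(196, 153, 132)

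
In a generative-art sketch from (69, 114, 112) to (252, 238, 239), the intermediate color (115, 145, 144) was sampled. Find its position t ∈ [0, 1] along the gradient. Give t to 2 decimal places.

0.25

Invert the lerp on the R channel (largest span, 183): t = (115 − 69) / (252 − 69) = 46/183 = 0.25137.
Check on G: (145 − 114)/(238 − 114) = 0.25 ✓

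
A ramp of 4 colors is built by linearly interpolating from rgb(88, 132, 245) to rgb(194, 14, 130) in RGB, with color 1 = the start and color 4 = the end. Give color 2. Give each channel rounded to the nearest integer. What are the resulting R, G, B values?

With 4 swatches and endpoints inclusive, swatch 2 sits at t = (2 − 1)/(4 − 1) = 1/3 ≈ 0.3333.
R = 88 + 0.3333 × (194 − 88) = 123.33 → 123
G = 132 + 0.3333 × (14 − 132) = 92.671 → 93
B = 245 + 0.3333 × (130 − 245) = 206.671 → 207

(123, 93, 207)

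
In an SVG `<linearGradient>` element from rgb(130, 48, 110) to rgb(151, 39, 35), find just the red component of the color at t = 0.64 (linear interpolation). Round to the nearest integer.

143

R = 130 + 0.64 × (151 − 130) = 143.44 → 143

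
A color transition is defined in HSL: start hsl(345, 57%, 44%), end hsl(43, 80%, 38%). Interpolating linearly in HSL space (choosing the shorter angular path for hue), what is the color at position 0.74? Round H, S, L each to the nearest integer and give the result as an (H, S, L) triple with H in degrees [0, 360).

(28, 74, 40)

Hue: 43 − 345 = -302°, but |-302| > 180 so the shorter arc goes the other way: Δh = -302 + 360 = 58°.
H = 345 + 0.74 × (58) = 387.92 → 388 → 388 mod 360 = 28°
S = 57 + 0.74 × (80 − 57) = 74.02 → 74%
L = 44 + 0.74 × (38 − 44) = 39.56 → 40%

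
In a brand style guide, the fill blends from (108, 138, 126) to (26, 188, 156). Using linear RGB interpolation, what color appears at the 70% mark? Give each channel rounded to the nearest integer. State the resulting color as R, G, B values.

(51, 173, 147)

70% corresponds to t = 0.7.
R = 108 + 0.7 × (26 − 108) = 108 + 0.7 × -82 = 50.6 → 51
G = 138 + 0.7 × (188 − 138) = 138 + 0.7 × 50 = 173 → 173
B = 126 + 0.7 × (156 − 126) = 126 + 0.7 × 30 = 147 → 147
So the blended color is (51, 173, 147), about #33ad93.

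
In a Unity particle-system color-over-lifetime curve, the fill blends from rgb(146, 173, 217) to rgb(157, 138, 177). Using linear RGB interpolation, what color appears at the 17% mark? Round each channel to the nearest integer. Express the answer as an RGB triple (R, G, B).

(148, 167, 210)

17% corresponds to t = 0.17.
R = 146 + 0.17 × (157 − 146) = 146 + 0.17 × 11 = 147.87 → 148
G = 173 + 0.17 × (138 − 173) = 173 + 0.17 × -35 = 167.05 → 167
B = 217 + 0.17 × (177 − 217) = 217 + 0.17 × -40 = 210.2 → 210
So the blended color is (148, 167, 210), about #94a7d2.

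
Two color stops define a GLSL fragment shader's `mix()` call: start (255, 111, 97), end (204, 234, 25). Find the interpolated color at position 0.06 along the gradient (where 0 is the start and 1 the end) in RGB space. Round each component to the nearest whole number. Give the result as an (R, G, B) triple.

(252, 118, 93)

R = 255 + 0.06 × (204 − 255) = 255 + 0.06 × -51 = 251.94 → 252
G = 111 + 0.06 × (234 − 111) = 111 + 0.06 × 123 = 118.38 → 118
B = 97 + 0.06 × (25 − 97) = 97 + 0.06 × -72 = 92.68 → 93
So the blended color is (252, 118, 93), about #fc765d.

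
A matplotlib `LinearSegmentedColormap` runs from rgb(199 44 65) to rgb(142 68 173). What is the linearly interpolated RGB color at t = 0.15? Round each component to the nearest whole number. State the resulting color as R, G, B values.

(190, 48, 81)

R = 199 + 0.15 × (142 − 199) = 199 + 0.15 × -57 = 190.45 → 190
G = 44 + 0.15 × (68 − 44) = 44 + 0.15 × 24 = 47.6 → 48
B = 65 + 0.15 × (173 − 65) = 65 + 0.15 × 108 = 81.2 → 81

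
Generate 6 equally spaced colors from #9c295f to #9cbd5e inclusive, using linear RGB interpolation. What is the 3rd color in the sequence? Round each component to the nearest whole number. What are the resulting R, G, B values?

With 6 swatches and endpoints inclusive, swatch 3 sits at t = (3 − 1)/(6 − 1) = 2/5 ≈ 0.4.
#9c295f → (156, 41, 95); #9cbd5e → (156, 189, 94).
R = 156 + 0.4 × (156 − 156) = 156 → 156
G = 41 + 0.4 × (189 − 41) = 100.2 → 100
B = 95 + 0.4 × (94 − 95) = 94.6 → 95

(156, 100, 95)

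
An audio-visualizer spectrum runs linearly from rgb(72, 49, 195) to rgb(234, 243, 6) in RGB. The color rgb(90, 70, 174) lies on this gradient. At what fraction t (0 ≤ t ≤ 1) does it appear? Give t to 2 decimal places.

Invert the lerp on the G channel (largest span, 194): t = (70 − 49) / (243 − 49) = 21/194 = 0.10825.
Check on R: (90 − 72)/(234 − 72) = 0.1111 ✓

0.11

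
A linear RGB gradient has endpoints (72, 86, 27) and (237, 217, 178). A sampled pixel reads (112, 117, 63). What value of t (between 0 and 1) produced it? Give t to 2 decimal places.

Invert the lerp on the R channel (largest span, 165): t = (112 − 72) / (237 − 72) = 40/165 = 0.24242.
Check on G: (117 − 86)/(217 − 86) = 0.2366 ✓

0.24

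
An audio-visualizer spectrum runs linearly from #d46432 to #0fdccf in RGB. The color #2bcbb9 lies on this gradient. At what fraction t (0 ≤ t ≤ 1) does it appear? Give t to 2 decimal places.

Invert the lerp on the R channel (largest span, 197): t = (43 − 212) / (15 − 212) = -169/-197 = 0.85787.
Check on G: (203 − 100)/(220 − 100) = 0.8583 ✓

0.86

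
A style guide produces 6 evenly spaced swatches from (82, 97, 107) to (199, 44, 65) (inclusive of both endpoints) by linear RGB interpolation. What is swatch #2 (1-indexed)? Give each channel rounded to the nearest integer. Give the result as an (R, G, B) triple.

(105, 86, 99)

With 6 swatches and endpoints inclusive, swatch 2 sits at t = (2 − 1)/(6 − 1) = 1/5 ≈ 0.2.
R = 82 + 0.2 × (199 − 82) = 105.4 → 105
G = 97 + 0.2 × (44 − 97) = 86.4 → 86
B = 107 + 0.2 × (65 − 107) = 98.6 → 99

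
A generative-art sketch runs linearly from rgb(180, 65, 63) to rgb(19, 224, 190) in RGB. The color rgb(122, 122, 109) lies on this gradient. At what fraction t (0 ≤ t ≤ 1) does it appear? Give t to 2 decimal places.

Invert the lerp on the R channel (largest span, 161): t = (122 − 180) / (19 − 180) = -58/-161 = 0.36025.
Check on G: (122 − 65)/(224 − 65) = 0.3585 ✓

0.36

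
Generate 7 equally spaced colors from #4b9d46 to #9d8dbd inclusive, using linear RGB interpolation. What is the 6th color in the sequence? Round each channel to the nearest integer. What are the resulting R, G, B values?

With 7 swatches and endpoints inclusive, swatch 6 sits at t = (6 − 1)/(7 − 1) = 5/6 ≈ 0.8333.
#4b9d46 → (75, 157, 70); #9d8dbd → (157, 141, 189).
R = 75 + 0.8333 × (157 − 75) = 143.331 → 143
G = 157 + 0.8333 × (141 − 157) = 143.667 → 144
B = 70 + 0.8333 × (189 − 70) = 169.163 → 169

(143, 144, 169)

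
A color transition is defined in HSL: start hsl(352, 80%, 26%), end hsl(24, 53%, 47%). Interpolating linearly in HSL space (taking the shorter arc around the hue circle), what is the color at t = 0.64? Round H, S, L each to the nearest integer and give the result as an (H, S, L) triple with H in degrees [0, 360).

(12, 63, 39)

Hue: 24 − 352 = -328°, but |-328| > 180 so the shorter arc goes the other way: Δh = -328 + 360 = 32°.
H = 352 + 0.64 × (32) = 372.48 → 372 → 372 mod 360 = 12°
S = 80 + 0.64 × (53 − 80) = 62.72 → 63%
L = 26 + 0.64 × (47 − 26) = 39.44 → 39%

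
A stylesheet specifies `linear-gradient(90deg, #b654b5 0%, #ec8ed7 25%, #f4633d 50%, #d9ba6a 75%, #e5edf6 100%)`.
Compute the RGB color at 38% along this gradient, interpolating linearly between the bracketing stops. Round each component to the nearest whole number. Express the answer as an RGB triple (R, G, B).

(240, 120, 135)

38% lies between the 25% and 50% stops, so the local fraction is t = (38 − 25)/(50 − 25) = 13/25 ≈ 0.52.
#ec8ed7 → (236, 142, 215); #f4633d → (244, 99, 61).
R = 236 + 0.52 × (244 − 236) = 240.16 → 240
G = 142 + 0.52 × (99 − 142) = 119.64 → 120
B = 215 + 0.52 × (61 − 215) = 134.92 → 135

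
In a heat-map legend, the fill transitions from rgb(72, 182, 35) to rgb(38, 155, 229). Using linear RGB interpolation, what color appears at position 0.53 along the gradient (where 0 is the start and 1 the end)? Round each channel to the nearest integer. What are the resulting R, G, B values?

(54, 168, 138)

R = 72 + 0.53 × (38 − 72) = 72 + 0.53 × -34 = 53.98 → 54
G = 182 + 0.53 × (155 − 182) = 182 + 0.53 × -27 = 167.69 → 168
B = 35 + 0.53 × (229 − 35) = 35 + 0.53 × 194 = 137.82 → 138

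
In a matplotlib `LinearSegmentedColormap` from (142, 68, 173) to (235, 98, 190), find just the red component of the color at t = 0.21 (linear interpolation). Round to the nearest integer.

R = 142 + 0.21 × (235 − 142) = 161.53 → 162

162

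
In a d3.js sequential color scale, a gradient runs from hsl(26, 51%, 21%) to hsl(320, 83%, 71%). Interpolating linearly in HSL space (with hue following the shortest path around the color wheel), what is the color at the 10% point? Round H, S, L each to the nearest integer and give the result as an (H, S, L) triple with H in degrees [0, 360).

(19, 54, 26)

Hue: 320 − 26 = 294°, but |294| > 180 so the shorter arc goes the other way: Δh = 294 − 360 = -66°.
H = 26 + 0.1 × (-66) = 19.4 → 19°
S = 51 + 0.1 × (83 − 51) = 54.2 → 54%
L = 21 + 0.1 × (71 − 21) = 26 → 26%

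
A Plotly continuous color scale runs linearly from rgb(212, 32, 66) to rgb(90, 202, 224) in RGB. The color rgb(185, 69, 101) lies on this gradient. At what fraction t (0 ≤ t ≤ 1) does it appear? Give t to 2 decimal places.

0.22

Invert the lerp on the G channel (largest span, 170): t = (69 − 32) / (202 − 32) = 37/170 = 0.21765.
Check on R: (185 − 212)/(90 − 212) = 0.2213 ✓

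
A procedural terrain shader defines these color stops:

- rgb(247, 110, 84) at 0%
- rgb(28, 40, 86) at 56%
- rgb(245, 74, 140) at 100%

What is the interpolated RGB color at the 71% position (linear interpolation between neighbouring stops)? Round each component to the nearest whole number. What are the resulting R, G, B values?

71% lies between the 56% and 100% stops, so the local fraction is t = (71 − 56)/(100 − 56) = 15/44 ≈ 0.3409.
R = 28 + 0.3409 × (245 − 28) = 101.975 → 102
G = 40 + 0.3409 × (74 − 40) = 51.591 → 52
B = 86 + 0.3409 × (140 − 86) = 104.409 → 104

(102, 52, 104)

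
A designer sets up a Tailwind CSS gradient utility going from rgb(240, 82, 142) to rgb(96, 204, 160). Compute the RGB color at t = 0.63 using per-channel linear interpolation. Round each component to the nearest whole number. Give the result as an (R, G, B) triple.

R = 240 + 0.63 × (96 − 240) = 240 + 0.63 × -144 = 149.28 → 149
G = 82 + 0.63 × (204 − 82) = 82 + 0.63 × 122 = 158.86 → 159
B = 142 + 0.63 × (160 − 142) = 142 + 0.63 × 18 = 153.34 → 153
So the blended color is (149, 159, 153), about #959f99.

(149, 159, 153)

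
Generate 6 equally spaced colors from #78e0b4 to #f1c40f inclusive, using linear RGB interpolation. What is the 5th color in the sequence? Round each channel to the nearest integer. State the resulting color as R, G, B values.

(217, 202, 48)

With 6 swatches and endpoints inclusive, swatch 5 sits at t = (5 − 1)/(6 − 1) = 4/5 ≈ 0.8.
#78e0b4 → (120, 224, 180); #f1c40f → (241, 196, 15).
R = 120 + 0.8 × (241 − 120) = 216.8 → 217
G = 224 + 0.8 × (196 − 224) = 201.6 → 202
B = 180 + 0.8 × (15 − 180) = 48 → 48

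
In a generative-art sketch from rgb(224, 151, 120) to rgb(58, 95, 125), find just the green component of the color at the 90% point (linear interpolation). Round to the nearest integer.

101

G = 151 + 0.9 × (95 − 151) = 100.6 → 101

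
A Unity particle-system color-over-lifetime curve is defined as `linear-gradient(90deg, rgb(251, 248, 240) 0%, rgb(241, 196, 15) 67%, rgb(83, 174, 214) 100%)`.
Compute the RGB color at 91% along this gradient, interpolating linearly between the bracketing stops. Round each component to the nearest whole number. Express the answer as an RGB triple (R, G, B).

91% lies between the 67% and 100% stops, so the local fraction is t = (91 − 67)/(100 − 67) = 24/33 ≈ 0.7273.
R = 241 + 0.7273 × (83 − 241) = 126.087 → 126
G = 196 + 0.7273 × (174 − 196) = 179.999 → 180
B = 15 + 0.7273 × (214 − 15) = 159.733 → 160

(126, 180, 160)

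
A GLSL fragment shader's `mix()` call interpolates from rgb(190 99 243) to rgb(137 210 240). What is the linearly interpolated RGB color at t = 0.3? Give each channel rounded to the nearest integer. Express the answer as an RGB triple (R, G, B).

R = 190 + 0.3 × (137 − 190) = 190 + 0.3 × -53 = 174.1 → 174
G = 99 + 0.3 × (210 − 99) = 99 + 0.3 × 111 = 132.3 → 132
B = 243 + 0.3 × (240 − 243) = 243 + 0.3 × -3 = 242.1 → 242
So the blended color is (174, 132, 242), about #ae84f2.

(174, 132, 242)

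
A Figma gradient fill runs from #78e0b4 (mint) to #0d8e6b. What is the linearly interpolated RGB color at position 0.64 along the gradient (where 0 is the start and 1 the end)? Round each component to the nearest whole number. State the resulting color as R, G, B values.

#78e0b4 → (120, 224, 180); #0d8e6b → (13, 142, 107).
R = 120 + 0.64 × (13 − 120) = 120 + 0.64 × -107 = 51.52 → 52
G = 224 + 0.64 × (142 − 224) = 224 + 0.64 × -82 = 171.52 → 172
B = 180 + 0.64 × (107 − 180) = 180 + 0.64 × -73 = 133.28 → 133
So the blended color is (52, 172, 133), about #34ac85.

(52, 172, 133)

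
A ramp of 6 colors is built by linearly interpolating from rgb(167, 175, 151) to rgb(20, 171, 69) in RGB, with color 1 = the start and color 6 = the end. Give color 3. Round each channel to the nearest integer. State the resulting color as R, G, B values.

(108, 173, 118)

With 6 swatches and endpoints inclusive, swatch 3 sits at t = (3 − 1)/(6 − 1) = 2/5 ≈ 0.4.
R = 167 + 0.4 × (20 − 167) = 108.2 → 108
G = 175 + 0.4 × (171 − 175) = 173.4 → 173
B = 151 + 0.4 × (69 − 151) = 118.2 → 118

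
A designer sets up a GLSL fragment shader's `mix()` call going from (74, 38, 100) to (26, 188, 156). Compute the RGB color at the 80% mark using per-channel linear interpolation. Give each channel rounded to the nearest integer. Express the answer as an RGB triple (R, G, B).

80% corresponds to t = 0.8.
R = 74 + 0.8 × (26 − 74) = 74 + 0.8 × -48 = 35.6 → 36
G = 38 + 0.8 × (188 − 38) = 38 + 0.8 × 150 = 158 → 158
B = 100 + 0.8 × (156 − 100) = 100 + 0.8 × 56 = 144.8 → 145

(36, 158, 145)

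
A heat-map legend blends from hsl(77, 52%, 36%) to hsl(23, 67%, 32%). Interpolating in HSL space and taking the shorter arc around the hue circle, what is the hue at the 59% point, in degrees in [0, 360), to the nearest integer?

45

Hue arc: Δh = 23 − 77 = -54° (|Δh| ≤ 180, already the shorter path).
H = 77 + 0.59 × (-54) = 45.14 → 45°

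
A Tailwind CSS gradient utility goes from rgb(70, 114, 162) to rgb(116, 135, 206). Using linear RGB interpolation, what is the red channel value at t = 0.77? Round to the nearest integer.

105

R = 70 + 0.77 × (116 − 70) = 105.42 → 105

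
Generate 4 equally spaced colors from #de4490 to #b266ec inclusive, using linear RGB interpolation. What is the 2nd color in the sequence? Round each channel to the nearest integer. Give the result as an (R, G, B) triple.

With 4 swatches and endpoints inclusive, swatch 2 sits at t = (2 − 1)/(4 − 1) = 1/3 ≈ 0.3333.
#de4490 → (222, 68, 144); #b266ec → (178, 102, 236).
R = 222 + 0.3333 × (178 − 222) = 207.335 → 207
G = 68 + 0.3333 × (102 − 68) = 79.332 → 79
B = 144 + 0.3333 × (236 − 144) = 174.664 → 175

(207, 79, 175)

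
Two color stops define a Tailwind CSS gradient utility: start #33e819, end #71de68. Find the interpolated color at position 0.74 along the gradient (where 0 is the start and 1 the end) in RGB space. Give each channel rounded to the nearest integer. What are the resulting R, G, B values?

(97, 225, 83)

#33e819 → (51, 232, 25); #71de68 → (113, 222, 104).
R = 51 + 0.74 × (113 − 51) = 51 + 0.74 × 62 = 96.88 → 97
G = 232 + 0.74 × (222 − 232) = 232 + 0.74 × -10 = 224.6 → 225
B = 25 + 0.74 × (104 − 25) = 25 + 0.74 × 79 = 83.46 → 83
So the blended color is (97, 225, 83), about #61e153.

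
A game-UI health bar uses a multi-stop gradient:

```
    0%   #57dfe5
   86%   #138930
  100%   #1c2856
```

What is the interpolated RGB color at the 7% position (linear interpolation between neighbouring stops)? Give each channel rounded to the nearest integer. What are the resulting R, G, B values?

7% lies between the 0% and 86% stops, so the local fraction is t = (7 − 0)/(86 − 0) = 7/86 ≈ 0.0814.
#57dfe5 → (87, 223, 229); #138930 → (19, 137, 48).
R = 87 + 0.0814 × (19 − 87) = 81.465 → 81
G = 223 + 0.0814 × (137 − 223) = 216 → 216
B = 229 + 0.0814 × (48 − 229) = 214.267 → 214

(81, 216, 214)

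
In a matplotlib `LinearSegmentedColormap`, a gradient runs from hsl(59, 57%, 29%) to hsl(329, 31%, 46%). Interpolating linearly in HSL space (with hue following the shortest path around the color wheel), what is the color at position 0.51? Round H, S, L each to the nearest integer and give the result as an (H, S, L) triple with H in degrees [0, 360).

(13, 44, 38)

Hue: 329 − 59 = 270°, but |270| > 180 so the shorter arc goes the other way: Δh = 270 − 360 = -90°.
H = 59 + 0.51 × (-90) = 13.1 → 13°
S = 57 + 0.51 × (31 − 57) = 43.74 → 44%
L = 29 + 0.51 × (46 − 29) = 37.67 → 38%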